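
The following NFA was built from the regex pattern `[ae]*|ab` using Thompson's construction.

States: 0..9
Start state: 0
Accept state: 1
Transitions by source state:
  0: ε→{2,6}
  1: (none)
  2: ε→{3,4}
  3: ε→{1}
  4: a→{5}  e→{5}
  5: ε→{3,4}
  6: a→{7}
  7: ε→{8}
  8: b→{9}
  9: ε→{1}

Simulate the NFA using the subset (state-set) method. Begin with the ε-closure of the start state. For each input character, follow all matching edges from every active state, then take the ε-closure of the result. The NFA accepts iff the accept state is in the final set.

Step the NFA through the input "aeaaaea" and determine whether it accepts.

Answer: ACCEPT

Derivation:
S₀ = ε-closure({0}) = {0,1,2,3,4,6}
'a' @ 1: {1,3,4,5,7,8}  (accept∈set)
'e' @ 2: {1,3,4,5}  (accept∈set)
'a' @ 3: {1,3,4,5}  (accept∈set)
'a' @ 4: {1,3,4,5}  (accept∈set)
'a' @ 5: {1,3,4,5}  (accept∈set)
'e' @ 6: {1,3,4,5}  (accept∈set)
'a' @ 7: {1,3,4,5}  (accept∈set)
final: {1,3,4,5}; accept 1 in set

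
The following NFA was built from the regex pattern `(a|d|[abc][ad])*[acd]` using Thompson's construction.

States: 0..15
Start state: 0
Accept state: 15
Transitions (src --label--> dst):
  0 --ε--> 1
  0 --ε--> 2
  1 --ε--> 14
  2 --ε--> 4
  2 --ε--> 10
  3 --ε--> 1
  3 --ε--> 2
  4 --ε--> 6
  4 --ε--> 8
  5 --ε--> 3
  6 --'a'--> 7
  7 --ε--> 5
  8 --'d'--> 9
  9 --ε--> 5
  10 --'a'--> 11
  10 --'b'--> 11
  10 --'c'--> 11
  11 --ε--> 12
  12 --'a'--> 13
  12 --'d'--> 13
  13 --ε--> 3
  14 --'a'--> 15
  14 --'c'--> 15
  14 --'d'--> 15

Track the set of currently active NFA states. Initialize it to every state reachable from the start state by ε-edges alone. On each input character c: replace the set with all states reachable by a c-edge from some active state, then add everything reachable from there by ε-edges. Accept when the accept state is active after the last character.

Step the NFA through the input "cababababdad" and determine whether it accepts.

S₀ = ε-closure({0}) = {0,1,2,4,6,8,10,14}
'c' @ 1: {11,12,15}  ✓accept
'a' @ 2: {1,2,3,4,6,8,10,13,14}
'b' @ 3: {11,12}
'a' @ 4: {1,2,3,4,6,8,10,13,14}
'b' @ 5: {11,12}
'a' @ 6: {1,2,3,4,6,8,10,13,14}
'b' @ 7: {11,12}
'a' @ 8: {1,2,3,4,6,8,10,13,14}
'b' @ 9: {11,12}
'd' @ 10: {1,2,3,4,6,8,10,13,14}
'a' @ 11: {1,2,3,4,5,6,7,8,10,11,12,14,15}  ✓accept
'd' @ 12: {1,2,3,4,5,6,8,9,10,13,14,15}  ✓accept
after full input: {1,2,3,4,5,6,8,9,10,13,14,15}  (accept=15 in)

Answer: ACCEPT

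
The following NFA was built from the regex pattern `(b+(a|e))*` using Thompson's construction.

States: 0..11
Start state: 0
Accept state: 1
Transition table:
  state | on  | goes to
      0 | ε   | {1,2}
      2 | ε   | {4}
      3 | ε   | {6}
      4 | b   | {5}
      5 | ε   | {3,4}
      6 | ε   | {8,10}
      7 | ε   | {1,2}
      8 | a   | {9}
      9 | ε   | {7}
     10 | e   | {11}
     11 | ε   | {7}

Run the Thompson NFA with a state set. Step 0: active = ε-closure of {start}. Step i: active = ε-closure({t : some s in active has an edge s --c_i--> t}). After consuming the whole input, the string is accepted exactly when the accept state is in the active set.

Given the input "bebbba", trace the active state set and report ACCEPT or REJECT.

Answer: ACCEPT

Derivation:
start: ε-closure({0}) = {0,1,2,4}
'b' @ 1: {3,4,5,6,8,10}
'e' @ 2: {1,2,4,7,11}  (accept∈set)
'b' @ 3: {3,4,5,6,8,10}
'b' @ 4: {3,4,5,6,8,10}
'b' @ 5: {3,4,5,6,8,10}
'a' @ 6: {1,2,4,7,9}  (accept∈set)
after full input: {1,2,4,7,9}  (accept=1 in)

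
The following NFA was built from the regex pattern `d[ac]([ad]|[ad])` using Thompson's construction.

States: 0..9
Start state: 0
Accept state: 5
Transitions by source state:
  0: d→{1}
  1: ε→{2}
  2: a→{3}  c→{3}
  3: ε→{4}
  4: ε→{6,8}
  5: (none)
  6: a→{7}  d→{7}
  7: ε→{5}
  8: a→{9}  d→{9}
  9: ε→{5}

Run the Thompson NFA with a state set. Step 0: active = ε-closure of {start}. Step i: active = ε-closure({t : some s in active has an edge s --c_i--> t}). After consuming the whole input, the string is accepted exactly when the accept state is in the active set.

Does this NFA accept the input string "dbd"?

Answer: REJECT

Steps:
start: ε-closure({0}) = {0}
'd' @ 1: {1,2}
'b' @ 2: {}  — dead — no transitions
rest 'd' ignored (set empty)
final: {}; accept 5 not in set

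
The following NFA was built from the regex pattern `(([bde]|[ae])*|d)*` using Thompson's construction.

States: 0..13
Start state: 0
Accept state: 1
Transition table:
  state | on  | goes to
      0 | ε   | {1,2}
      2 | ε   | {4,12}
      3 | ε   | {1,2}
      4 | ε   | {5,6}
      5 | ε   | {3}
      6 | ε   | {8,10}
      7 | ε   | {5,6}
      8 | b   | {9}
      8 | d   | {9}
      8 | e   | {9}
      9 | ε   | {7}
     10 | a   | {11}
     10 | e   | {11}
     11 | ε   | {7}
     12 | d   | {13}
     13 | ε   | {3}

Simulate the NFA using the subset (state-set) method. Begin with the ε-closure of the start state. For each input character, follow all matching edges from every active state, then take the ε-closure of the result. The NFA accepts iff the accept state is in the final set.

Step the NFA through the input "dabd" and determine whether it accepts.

Answer: ACCEPT

Trace:
initial (ε-close {0}): {0,1,2,3,4,5,6,8,10,12}
'd' @ 1: {1,2,3,4,5,6,7,8,9,10,12,13}  [accepting]
'a' @ 2: {1,2,3,4,5,6,7,8,10,11,12}  [accepting]
'b' @ 3: {1,2,3,4,5,6,7,8,9,10,12}  [accepting]
'd' @ 4: {1,2,3,4,5,6,7,8,9,10,12,13}  [accepting]
final: {1,2,3,4,5,6,7,8,9,10,12,13}; accept 1 in set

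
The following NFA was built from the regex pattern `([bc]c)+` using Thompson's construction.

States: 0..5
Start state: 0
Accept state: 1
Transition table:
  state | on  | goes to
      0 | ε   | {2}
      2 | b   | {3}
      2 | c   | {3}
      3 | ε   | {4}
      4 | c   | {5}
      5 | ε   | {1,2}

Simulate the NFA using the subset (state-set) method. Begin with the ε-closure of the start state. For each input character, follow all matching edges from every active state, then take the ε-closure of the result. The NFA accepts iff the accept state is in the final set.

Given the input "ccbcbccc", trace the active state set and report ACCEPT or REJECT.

Answer: ACCEPT

Trace:
initial (ε-close {0}): {0,2}
'c' @ 1: {3,4}
'c' @ 2: {1,2,5}  ✓accept
'b' @ 3: {3,4}
'c' @ 4: {1,2,5}  ✓accept
'b' @ 5: {3,4}
'c' @ 6: {1,2,5}  ✓accept
'c' @ 7: {3,4}
'c' @ 8: {1,2,5}  ✓accept
final: {1,2,5}; accept 1 in set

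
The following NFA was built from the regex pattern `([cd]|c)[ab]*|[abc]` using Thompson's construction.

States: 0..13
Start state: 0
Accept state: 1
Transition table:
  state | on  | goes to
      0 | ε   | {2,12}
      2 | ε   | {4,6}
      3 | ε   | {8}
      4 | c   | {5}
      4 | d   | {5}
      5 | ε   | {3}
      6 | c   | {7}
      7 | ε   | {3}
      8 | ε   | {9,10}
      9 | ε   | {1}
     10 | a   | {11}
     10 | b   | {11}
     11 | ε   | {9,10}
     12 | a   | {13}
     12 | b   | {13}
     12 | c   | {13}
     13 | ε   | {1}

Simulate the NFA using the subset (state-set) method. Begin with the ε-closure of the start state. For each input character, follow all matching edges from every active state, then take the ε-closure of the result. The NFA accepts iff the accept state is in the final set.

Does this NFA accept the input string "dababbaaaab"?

Answer: ACCEPT

Trace:
start: ε-closure({0}) = {0,2,4,6,12}
'd' @ 1: {1,3,5,8,9,10}  [accepting]
'a' @ 2: {1,9,10,11}  [accepting]
'b' @ 3: {1,9,10,11}  [accepting]
'a' @ 4: {1,9,10,11}  [accepting]
'b' @ 5: {1,9,10,11}  [accepting]
'b' @ 6: {1,9,10,11}  [accepting]
'a' @ 7: {1,9,10,11}  [accepting]
'a' @ 8: {1,9,10,11}  [accepting]
'a' @ 9: {1,9,10,11}  [accepting]
'a' @ 10: {1,9,10,11}  [accepting]
'b' @ 11: {1,9,10,11}  [accepting]
final: {1,9,10,11}; accept 1 in set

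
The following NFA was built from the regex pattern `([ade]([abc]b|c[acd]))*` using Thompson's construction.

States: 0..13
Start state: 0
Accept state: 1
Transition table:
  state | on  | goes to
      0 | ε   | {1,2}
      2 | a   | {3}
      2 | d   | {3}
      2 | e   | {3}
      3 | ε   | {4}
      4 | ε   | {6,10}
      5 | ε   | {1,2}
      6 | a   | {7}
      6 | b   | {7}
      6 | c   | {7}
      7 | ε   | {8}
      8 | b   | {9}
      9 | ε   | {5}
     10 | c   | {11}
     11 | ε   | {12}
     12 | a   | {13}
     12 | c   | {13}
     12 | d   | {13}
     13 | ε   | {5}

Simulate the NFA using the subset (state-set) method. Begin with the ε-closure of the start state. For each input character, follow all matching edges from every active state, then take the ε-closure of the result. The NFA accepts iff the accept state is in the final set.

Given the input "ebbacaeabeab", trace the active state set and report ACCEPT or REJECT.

Answer: ACCEPT

Trace:
initial (ε-close {0}): {0,1,2}
'e' @ 1: {3,4,6,10}
'b' @ 2: {7,8}
'b' @ 3: {1,2,5,9}  (accept∈set)
'a' @ 4: {3,4,6,10}
'c' @ 5: {7,8,11,12}
'a' @ 6: {1,2,5,13}  (accept∈set)
'e' @ 7: {3,4,6,10}
'a' @ 8: {7,8}
'b' @ 9: {1,2,5,9}  (accept∈set)
'e' @ 10: {3,4,6,10}
'a' @ 11: {7,8}
'b' @ 12: {1,2,5,9}  (accept∈set)
end set {1,2,5,9} — state 1 in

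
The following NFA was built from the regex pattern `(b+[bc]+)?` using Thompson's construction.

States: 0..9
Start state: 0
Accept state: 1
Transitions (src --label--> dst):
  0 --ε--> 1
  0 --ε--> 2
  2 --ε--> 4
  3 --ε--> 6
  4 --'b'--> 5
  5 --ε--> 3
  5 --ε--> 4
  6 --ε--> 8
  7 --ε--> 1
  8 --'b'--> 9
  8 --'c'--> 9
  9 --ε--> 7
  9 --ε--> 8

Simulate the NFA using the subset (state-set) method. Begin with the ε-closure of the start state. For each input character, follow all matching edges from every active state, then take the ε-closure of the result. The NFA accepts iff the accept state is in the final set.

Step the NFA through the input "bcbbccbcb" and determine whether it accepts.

start: ε-closure({0}) = {0,1,2,4}
'b' @ 1: {3,4,5,6,8}
'c' @ 2: {1,7,8,9}  ✓accept
'b' @ 3: {1,7,8,9}  ✓accept
'b' @ 4: {1,7,8,9}  ✓accept
'c' @ 5: {1,7,8,9}  ✓accept
'c' @ 6: {1,7,8,9}  ✓accept
'b' @ 7: {1,7,8,9}  ✓accept
'c' @ 8: {1,7,8,9}  ✓accept
'b' @ 9: {1,7,8,9}  ✓accept
after full input: {1,7,8,9}  (accept=1 in)

Answer: ACCEPT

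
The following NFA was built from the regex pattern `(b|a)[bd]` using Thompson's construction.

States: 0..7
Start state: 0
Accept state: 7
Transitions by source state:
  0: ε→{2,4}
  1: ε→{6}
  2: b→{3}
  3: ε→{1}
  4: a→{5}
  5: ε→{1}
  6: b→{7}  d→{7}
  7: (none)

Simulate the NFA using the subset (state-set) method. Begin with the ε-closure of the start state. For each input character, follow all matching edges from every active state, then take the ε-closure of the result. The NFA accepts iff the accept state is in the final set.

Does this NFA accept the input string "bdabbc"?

Answer: REJECT

Steps:
start: ε-closure({0}) = {0,2,4}
'b' @ 1: {1,3,6}
'd' @ 2: {7}  ✓accept
'a' @ 3: {}  — dead — no transitions
rest 'bbc' ignored (set empty)
final: {}; accept 7 not in set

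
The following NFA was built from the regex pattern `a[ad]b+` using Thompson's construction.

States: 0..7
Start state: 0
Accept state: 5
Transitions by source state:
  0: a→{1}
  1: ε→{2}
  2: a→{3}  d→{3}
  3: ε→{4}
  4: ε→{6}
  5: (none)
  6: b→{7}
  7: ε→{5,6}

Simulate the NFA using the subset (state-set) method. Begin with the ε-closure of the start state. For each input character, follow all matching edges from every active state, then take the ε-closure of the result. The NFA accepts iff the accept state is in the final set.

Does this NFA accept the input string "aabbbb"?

S₀ = ε-closure({0}) = {0}
'a' @ 1: {1,2}
'a' @ 2: {3,4,6}
'b' @ 3: {5,6,7}  [accepting]
'b' @ 4: {5,6,7}  [accepting]
'b' @ 5: {5,6,7}  [accepting]
'b' @ 6: {5,6,7}  [accepting]
final: {5,6,7}; accept 5 in set

Answer: ACCEPT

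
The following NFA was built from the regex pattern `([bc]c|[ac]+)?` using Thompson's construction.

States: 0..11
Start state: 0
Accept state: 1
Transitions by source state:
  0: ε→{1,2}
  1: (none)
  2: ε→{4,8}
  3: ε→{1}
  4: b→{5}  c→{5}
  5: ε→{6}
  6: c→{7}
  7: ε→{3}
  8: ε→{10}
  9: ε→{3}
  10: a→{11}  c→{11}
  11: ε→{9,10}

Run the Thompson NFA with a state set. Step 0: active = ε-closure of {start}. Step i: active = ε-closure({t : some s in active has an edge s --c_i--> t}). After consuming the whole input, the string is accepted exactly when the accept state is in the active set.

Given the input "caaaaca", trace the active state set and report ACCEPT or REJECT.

S₀ = ε-closure({0}) = {0,1,2,4,8,10}
'c' @ 1: {1,3,5,6,9,10,11}  ✓accept
'a' @ 2: {1,3,9,10,11}  ✓accept
'a' @ 3: {1,3,9,10,11}  ✓accept
'a' @ 4: {1,3,9,10,11}  ✓accept
'a' @ 5: {1,3,9,10,11}  ✓accept
'c' @ 6: {1,3,9,10,11}  ✓accept
'a' @ 7: {1,3,9,10,11}  ✓accept
after full input: {1,3,9,10,11}  (accept=1 in)

Answer: ACCEPT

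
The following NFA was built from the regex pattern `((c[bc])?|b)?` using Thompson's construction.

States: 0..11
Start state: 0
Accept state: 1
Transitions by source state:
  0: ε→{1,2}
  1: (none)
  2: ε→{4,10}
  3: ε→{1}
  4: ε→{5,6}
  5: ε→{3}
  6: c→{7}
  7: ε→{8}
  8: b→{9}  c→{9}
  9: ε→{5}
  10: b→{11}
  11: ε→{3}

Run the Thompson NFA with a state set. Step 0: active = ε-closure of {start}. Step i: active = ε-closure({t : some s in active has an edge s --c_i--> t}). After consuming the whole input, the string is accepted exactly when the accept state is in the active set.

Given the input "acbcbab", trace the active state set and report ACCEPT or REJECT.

start: ε-closure({0}) = {0,1,2,3,4,5,6,10}
'a' @ 1: {}  — state set empty
rest 'cbcbab' ignored (set empty)
final: {}; accept 1 not in set

Answer: REJECT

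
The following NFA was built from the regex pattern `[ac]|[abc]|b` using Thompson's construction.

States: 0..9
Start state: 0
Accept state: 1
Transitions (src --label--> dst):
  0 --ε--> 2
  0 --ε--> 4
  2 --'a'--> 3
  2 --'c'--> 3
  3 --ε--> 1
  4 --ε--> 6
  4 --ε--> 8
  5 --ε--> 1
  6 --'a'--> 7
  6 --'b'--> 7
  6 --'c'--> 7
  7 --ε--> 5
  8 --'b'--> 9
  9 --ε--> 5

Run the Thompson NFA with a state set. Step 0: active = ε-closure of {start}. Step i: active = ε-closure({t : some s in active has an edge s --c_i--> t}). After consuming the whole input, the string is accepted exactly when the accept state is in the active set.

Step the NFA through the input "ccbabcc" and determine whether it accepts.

Answer: REJECT

Derivation:
initial (ε-close {0}): {0,2,4,6,8}
'c' @ 1: {1,3,5,7}  (accept∈set)
'c' @ 2: {}  — dead — no transitions
rest 'babcc' ignored (set empty)
end set {} — state 1 not in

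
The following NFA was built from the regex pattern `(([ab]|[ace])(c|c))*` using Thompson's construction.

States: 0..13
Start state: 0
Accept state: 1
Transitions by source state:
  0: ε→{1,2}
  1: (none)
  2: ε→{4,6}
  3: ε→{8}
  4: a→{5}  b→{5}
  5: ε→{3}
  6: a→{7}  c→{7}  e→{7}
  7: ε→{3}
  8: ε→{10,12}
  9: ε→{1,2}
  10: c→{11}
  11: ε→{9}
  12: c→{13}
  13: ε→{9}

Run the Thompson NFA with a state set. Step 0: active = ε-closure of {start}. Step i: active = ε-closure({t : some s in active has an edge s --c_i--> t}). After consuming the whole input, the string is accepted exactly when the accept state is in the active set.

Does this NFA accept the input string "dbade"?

start: ε-closure({0}) = {0,1,2,4,6}
'd' @ 1: {}  — dead — no transitions
rest 'bade' ignored (set empty)
final: {}; accept 1 not in set

Answer: REJECT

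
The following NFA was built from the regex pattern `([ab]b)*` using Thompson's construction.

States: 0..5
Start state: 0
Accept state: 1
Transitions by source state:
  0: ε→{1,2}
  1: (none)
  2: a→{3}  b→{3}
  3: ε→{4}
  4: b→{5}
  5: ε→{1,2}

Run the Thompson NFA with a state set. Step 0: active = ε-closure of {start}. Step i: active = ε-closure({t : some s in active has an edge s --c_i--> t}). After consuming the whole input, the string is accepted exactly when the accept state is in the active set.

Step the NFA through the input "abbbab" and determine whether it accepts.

Answer: ACCEPT

Steps:
initial (ε-close {0}): {0,1,2}
'a' @ 1: {3,4}
'b' @ 2: {1,2,5}  [accepting]
'b' @ 3: {3,4}
'b' @ 4: {1,2,5}  [accepting]
'a' @ 5: {3,4}
'b' @ 6: {1,2,5}  [accepting]
final: {1,2,5}; accept 1 in set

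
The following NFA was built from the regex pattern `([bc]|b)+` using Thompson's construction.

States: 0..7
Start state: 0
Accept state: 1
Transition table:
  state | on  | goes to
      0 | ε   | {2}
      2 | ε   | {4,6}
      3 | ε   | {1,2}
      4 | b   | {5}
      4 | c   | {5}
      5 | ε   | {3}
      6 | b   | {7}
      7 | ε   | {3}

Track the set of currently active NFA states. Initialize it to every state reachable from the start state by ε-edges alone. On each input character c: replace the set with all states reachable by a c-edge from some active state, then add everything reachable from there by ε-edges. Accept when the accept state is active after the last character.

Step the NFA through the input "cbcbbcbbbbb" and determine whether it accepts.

Answer: ACCEPT

Steps:
start: ε-closure({0}) = {0,2,4,6}
'c' @ 1: {1,2,3,4,5,6}  (accept∈set)
'b' @ 2: {1,2,3,4,5,6,7}  (accept∈set)
'c' @ 3: {1,2,3,4,5,6}  (accept∈set)
'b' @ 4: {1,2,3,4,5,6,7}  (accept∈set)
'b' @ 5: {1,2,3,4,5,6,7}  (accept∈set)
'c' @ 6: {1,2,3,4,5,6}  (accept∈set)
'b' @ 7: {1,2,3,4,5,6,7}  (accept∈set)
'b' @ 8: {1,2,3,4,5,6,7}  (accept∈set)
'b' @ 9: {1,2,3,4,5,6,7}  (accept∈set)
'b' @ 10: {1,2,3,4,5,6,7}  (accept∈set)
'b' @ 11: {1,2,3,4,5,6,7}  (accept∈set)
after full input: {1,2,3,4,5,6,7}  (accept=1 in)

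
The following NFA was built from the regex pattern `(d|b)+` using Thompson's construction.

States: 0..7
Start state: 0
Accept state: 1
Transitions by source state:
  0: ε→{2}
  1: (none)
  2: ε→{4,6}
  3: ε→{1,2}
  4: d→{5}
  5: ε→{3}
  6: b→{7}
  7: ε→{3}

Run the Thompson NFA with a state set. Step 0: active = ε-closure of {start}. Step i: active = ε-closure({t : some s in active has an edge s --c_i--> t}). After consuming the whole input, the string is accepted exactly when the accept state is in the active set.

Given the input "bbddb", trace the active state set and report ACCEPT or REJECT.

S₀ = ε-closure({0}) = {0,2,4,6}
'b' @ 1: {1,2,3,4,6,7}  [accepting]
'b' @ 2: {1,2,3,4,6,7}  [accepting]
'd' @ 3: {1,2,3,4,5,6}  [accepting]
'd' @ 4: {1,2,3,4,5,6}  [accepting]
'b' @ 5: {1,2,3,4,6,7}  [accepting]
final: {1,2,3,4,6,7}; accept 1 in set

Answer: ACCEPT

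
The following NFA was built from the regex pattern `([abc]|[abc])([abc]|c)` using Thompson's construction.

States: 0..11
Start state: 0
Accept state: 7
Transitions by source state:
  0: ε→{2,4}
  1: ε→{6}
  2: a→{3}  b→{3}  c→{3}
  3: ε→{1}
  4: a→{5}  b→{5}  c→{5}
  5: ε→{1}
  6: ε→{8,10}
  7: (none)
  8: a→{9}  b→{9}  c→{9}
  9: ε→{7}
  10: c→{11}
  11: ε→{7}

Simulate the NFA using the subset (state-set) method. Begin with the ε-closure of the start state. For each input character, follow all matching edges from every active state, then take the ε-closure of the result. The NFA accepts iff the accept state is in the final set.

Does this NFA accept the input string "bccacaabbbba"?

start: ε-closure({0}) = {0,2,4}
'b' @ 1: {1,3,5,6,8,10}
'c' @ 2: {7,9,11}  ✓accept
'c' @ 3: {}  — no active states
rest 'acaabbbba' ignored (set empty)
final: {}; accept 7 not in set

Answer: REJECT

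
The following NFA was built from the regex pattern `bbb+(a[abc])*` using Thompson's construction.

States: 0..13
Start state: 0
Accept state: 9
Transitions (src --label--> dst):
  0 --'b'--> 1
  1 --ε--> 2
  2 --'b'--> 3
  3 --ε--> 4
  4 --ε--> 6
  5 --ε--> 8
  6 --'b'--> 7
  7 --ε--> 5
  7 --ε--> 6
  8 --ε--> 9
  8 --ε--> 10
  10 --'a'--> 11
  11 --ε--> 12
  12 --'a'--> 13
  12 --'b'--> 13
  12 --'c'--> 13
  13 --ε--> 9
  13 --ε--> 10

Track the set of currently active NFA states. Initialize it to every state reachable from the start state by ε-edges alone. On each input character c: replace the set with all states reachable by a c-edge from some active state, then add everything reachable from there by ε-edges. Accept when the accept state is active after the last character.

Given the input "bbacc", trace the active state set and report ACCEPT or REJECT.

initial (ε-close {0}): {0}
'b' @ 1: {1,2}
'b' @ 2: {3,4,6}
'a' @ 3: {}  — no active states
rest 'cc' ignored (set empty)
end set {} — state 9 not in

Answer: REJECT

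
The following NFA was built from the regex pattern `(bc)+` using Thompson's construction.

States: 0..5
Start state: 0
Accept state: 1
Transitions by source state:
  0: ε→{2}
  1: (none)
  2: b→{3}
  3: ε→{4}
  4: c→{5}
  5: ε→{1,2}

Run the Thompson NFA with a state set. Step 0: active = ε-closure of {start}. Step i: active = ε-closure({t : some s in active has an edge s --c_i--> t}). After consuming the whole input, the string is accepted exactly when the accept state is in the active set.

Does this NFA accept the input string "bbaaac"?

S₀ = ε-closure({0}) = {0,2}
'b' @ 1: {3,4}
'b' @ 2: {}  — no active states
rest 'aaac' ignored (set empty)
after full input: {}  (accept=1 not in)

Answer: REJECT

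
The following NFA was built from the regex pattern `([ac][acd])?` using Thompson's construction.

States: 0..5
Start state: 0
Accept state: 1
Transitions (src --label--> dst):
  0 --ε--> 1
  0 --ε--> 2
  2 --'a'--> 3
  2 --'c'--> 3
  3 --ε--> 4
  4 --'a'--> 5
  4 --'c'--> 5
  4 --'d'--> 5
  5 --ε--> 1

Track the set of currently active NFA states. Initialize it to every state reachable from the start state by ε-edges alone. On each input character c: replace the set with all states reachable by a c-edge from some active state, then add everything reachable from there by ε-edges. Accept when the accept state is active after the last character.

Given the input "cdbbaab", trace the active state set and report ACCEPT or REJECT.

Answer: REJECT

Derivation:
S₀ = ε-closure({0}) = {0,1,2}
'c' @ 1: {3,4}
'd' @ 2: {1,5}  ✓accept
'b' @ 3: {}  — dead — no transitions
rest 'baab' ignored (set empty)
after full input: {}  (accept=1 not in)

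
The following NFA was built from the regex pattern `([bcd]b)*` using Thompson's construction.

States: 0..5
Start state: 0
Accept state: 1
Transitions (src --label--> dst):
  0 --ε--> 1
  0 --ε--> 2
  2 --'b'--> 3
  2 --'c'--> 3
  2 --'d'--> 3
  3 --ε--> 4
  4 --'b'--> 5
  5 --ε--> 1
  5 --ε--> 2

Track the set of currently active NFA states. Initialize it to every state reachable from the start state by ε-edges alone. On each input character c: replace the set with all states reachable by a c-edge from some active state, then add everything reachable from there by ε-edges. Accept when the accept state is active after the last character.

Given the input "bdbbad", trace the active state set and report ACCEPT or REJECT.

S₀ = ε-closure({0}) = {0,1,2}
'b' @ 1: {3,4}
'd' @ 2: {}  — no active states
rest 'bbad' ignored (set empty)
final: {}; accept 1 not in set

Answer: REJECT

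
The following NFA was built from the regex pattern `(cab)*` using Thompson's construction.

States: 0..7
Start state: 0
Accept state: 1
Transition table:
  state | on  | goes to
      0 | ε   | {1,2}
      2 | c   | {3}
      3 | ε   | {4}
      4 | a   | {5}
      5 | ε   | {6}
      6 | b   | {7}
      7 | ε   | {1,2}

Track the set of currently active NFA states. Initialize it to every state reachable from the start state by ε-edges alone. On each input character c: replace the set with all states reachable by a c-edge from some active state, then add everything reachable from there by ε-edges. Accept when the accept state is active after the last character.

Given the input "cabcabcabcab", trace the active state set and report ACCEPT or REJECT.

Answer: ACCEPT

Derivation:
initial (ε-close {0}): {0,1,2}
'c' @ 1: {3,4}
'a' @ 2: {5,6}
'b' @ 3: {1,2,7}  [accepting]
'c' @ 4: {3,4}
'a' @ 5: {5,6}
'b' @ 6: {1,2,7}  [accepting]
'c' @ 7: {3,4}
'a' @ 8: {5,6}
'b' @ 9: {1,2,7}  [accepting]
'c' @ 10: {3,4}
'a' @ 11: {5,6}
'b' @ 12: {1,2,7}  [accepting]
final: {1,2,7}; accept 1 in set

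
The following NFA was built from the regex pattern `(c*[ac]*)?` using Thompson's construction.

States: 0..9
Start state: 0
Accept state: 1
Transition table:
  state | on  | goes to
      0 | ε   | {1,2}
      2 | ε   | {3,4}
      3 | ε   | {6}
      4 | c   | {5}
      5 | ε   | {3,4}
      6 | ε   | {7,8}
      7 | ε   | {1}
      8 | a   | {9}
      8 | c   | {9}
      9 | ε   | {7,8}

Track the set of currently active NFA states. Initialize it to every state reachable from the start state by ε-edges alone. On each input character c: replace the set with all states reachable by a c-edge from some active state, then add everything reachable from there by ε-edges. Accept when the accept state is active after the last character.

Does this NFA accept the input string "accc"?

start: ε-closure({0}) = {0,1,2,3,4,6,7,8}
'a' @ 1: {1,7,8,9}  ✓accept
'c' @ 2: {1,7,8,9}  ✓accept
'c' @ 3: {1,7,8,9}  ✓accept
'c' @ 4: {1,7,8,9}  ✓accept
after full input: {1,7,8,9}  (accept=1 in)

Answer: ACCEPT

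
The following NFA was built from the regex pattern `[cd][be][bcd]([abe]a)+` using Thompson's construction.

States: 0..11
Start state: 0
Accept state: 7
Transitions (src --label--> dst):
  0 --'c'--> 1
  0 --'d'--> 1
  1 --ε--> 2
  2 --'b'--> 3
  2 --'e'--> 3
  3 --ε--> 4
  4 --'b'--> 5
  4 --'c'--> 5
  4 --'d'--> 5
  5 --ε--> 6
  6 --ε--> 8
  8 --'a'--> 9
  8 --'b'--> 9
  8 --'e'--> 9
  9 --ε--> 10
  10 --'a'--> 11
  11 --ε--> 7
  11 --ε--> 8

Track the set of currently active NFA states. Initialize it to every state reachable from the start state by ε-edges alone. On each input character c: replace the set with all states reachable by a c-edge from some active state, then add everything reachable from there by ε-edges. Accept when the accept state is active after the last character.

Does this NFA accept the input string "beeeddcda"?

Answer: REJECT

Derivation:
initial (ε-close {0}): {0}
'b' @ 1: {}  — no active states
rest 'eeeddcda' ignored (set empty)
final: {}; accept 7 not in set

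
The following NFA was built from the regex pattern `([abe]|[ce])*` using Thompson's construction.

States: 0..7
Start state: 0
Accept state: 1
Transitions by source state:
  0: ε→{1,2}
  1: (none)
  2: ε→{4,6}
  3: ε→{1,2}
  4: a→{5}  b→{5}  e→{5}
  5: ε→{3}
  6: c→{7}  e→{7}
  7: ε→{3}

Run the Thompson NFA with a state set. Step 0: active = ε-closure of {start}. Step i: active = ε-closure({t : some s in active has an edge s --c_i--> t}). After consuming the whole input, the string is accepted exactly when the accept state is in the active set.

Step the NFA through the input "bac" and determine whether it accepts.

initial (ε-close {0}): {0,1,2,4,6}
'b' @ 1: {1,2,3,4,5,6}  ✓accept
'a' @ 2: {1,2,3,4,5,6}  ✓accept
'c' @ 3: {1,2,3,4,6,7}  ✓accept
after full input: {1,2,3,4,6,7}  (accept=1 in)

Answer: ACCEPT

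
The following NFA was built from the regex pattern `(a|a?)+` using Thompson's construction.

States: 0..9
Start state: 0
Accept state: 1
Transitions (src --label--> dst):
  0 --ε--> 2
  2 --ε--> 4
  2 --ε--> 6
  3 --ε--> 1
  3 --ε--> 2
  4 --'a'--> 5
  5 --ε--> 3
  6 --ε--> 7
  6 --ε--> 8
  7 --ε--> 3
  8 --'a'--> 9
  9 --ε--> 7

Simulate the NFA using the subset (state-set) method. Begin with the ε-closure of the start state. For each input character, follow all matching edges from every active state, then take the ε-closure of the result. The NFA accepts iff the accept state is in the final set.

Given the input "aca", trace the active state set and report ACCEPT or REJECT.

initial (ε-close {0}): {0,1,2,3,4,6,7,8}
'a' @ 1: {1,2,3,4,5,6,7,8,9}  (accept∈set)
'c' @ 2: {}  — dead — no transitions
rest 'a' ignored (set empty)
after full input: {}  (accept=1 not in)

Answer: REJECT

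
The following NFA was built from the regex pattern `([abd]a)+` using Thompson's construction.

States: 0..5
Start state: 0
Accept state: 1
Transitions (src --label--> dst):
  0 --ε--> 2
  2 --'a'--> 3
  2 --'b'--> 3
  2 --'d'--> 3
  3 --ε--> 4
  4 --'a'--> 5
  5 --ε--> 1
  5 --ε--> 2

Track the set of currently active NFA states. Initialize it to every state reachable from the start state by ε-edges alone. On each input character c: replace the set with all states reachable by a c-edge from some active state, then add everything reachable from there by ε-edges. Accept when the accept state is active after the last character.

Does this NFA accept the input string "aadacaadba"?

S₀ = ε-closure({0}) = {0,2}
'a' @ 1: {3,4}
'a' @ 2: {1,2,5}  ✓accept
'd' @ 3: {3,4}
'a' @ 4: {1,2,5}  ✓accept
'c' @ 5: {}  — state set empty
rest 'aadba' ignored (set empty)
end set {} — state 1 not in

Answer: REJECT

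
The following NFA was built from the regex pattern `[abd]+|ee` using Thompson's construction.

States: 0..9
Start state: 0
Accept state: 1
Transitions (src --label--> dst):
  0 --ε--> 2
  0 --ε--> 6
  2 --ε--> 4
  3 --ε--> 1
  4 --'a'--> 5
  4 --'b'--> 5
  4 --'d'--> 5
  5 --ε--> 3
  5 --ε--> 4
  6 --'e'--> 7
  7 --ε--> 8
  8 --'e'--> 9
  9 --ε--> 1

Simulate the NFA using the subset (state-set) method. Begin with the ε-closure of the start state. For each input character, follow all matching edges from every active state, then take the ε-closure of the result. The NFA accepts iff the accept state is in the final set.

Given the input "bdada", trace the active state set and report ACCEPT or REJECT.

Answer: ACCEPT

Derivation:
start: ε-closure({0}) = {0,2,4,6}
'b' @ 1: {1,3,4,5}  (accept∈set)
'd' @ 2: {1,3,4,5}  (accept∈set)
'a' @ 3: {1,3,4,5}  (accept∈set)
'd' @ 4: {1,3,4,5}  (accept∈set)
'a' @ 5: {1,3,4,5}  (accept∈set)
after full input: {1,3,4,5}  (accept=1 in)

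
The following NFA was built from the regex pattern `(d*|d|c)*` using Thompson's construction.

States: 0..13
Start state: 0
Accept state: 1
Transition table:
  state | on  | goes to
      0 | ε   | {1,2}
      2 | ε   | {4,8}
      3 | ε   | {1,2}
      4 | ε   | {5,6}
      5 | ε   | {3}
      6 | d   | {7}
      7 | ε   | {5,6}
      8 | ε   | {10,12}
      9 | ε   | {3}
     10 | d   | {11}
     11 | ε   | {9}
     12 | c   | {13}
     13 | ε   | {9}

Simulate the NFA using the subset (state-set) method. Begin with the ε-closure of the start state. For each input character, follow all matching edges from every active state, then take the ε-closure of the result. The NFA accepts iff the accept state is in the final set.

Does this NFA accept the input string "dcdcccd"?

Answer: ACCEPT

Derivation:
initial (ε-close {0}): {0,1,2,3,4,5,6,8,10,12}
'd' @ 1: {1,2,3,4,5,6,7,8,9,10,11,12}  (accept∈set)
'c' @ 2: {1,2,3,4,5,6,8,9,10,12,13}  (accept∈set)
'd' @ 3: {1,2,3,4,5,6,7,8,9,10,11,12}  (accept∈set)
'c' @ 4: {1,2,3,4,5,6,8,9,10,12,13}  (accept∈set)
'c' @ 5: {1,2,3,4,5,6,8,9,10,12,13}  (accept∈set)
'c' @ 6: {1,2,3,4,5,6,8,9,10,12,13}  (accept∈set)
'd' @ 7: {1,2,3,4,5,6,7,8,9,10,11,12}  (accept∈set)
final: {1,2,3,4,5,6,7,8,9,10,11,12}; accept 1 in set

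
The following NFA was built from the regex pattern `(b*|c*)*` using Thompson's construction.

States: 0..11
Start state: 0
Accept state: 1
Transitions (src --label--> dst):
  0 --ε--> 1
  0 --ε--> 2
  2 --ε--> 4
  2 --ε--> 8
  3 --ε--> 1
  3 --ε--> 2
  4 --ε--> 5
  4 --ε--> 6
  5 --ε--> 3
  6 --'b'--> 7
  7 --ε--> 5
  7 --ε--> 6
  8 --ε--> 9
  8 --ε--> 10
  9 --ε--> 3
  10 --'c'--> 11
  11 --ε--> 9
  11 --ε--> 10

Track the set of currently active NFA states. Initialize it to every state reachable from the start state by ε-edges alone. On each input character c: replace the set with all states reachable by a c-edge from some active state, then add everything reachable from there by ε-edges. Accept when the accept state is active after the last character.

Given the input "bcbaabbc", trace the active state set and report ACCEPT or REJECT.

initial (ε-close {0}): {0,1,2,3,4,5,6,8,9,10}
'b' @ 1: {1,2,3,4,5,6,7,8,9,10}  ✓accept
'c' @ 2: {1,2,3,4,5,6,8,9,10,11}  ✓accept
'b' @ 3: {1,2,3,4,5,6,7,8,9,10}  ✓accept
'a' @ 4: {}  — state set empty
rest 'abbc' ignored (set empty)
end set {} — state 1 not in

Answer: REJECT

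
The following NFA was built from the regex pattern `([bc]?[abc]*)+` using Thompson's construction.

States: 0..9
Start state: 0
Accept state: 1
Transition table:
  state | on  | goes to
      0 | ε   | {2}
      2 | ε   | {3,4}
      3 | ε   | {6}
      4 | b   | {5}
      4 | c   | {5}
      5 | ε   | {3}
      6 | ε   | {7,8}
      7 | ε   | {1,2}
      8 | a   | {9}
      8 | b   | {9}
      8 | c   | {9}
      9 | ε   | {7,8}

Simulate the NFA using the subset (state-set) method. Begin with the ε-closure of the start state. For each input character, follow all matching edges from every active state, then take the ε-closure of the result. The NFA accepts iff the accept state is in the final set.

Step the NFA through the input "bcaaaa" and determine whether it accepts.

Answer: ACCEPT

Trace:
initial (ε-close {0}): {0,1,2,3,4,6,7,8}
'b' @ 1: {1,2,3,4,5,6,7,8,9}  (accept∈set)
'c' @ 2: {1,2,3,4,5,6,7,8,9}  (accept∈set)
'a' @ 3: {1,2,3,4,6,7,8,9}  (accept∈set)
'a' @ 4: {1,2,3,4,6,7,8,9}  (accept∈set)
'a' @ 5: {1,2,3,4,6,7,8,9}  (accept∈set)
'a' @ 6: {1,2,3,4,6,7,8,9}  (accept∈set)
end set {1,2,3,4,6,7,8,9} — state 1 in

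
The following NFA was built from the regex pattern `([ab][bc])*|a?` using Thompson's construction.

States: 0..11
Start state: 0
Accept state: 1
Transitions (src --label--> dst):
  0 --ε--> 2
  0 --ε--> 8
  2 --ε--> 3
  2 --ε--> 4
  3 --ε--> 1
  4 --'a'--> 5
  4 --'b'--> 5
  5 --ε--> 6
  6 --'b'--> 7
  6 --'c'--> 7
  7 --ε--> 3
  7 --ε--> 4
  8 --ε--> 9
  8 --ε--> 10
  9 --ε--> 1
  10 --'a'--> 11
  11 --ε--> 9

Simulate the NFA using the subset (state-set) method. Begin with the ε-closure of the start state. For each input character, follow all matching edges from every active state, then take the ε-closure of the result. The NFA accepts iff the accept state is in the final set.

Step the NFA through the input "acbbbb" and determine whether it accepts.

Answer: ACCEPT

Steps:
initial (ε-close {0}): {0,1,2,3,4,8,9,10}
'a' @ 1: {1,5,6,9,11}  ✓accept
'c' @ 2: {1,3,4,7}  ✓accept
'b' @ 3: {5,6}
'b' @ 4: {1,3,4,7}  ✓accept
'b' @ 5: {5,6}
'b' @ 6: {1,3,4,7}  ✓accept
end set {1,3,4,7} — state 1 in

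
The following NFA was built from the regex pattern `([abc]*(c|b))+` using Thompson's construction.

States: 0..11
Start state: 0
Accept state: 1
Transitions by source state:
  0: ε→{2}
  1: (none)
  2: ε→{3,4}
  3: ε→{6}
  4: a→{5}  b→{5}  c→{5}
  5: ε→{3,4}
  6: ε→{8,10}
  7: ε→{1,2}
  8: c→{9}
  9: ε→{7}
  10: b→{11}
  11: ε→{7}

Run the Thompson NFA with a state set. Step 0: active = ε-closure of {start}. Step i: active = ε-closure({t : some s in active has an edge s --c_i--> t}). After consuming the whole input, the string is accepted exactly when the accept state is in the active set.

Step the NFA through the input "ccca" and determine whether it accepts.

Answer: REJECT

Steps:
S₀ = ε-closure({0}) = {0,2,3,4,6,8,10}
'c' @ 1: {1,2,3,4,5,6,7,8,9,10}  [accepting]
'c' @ 2: {1,2,3,4,5,6,7,8,9,10}  [accepting]
'c' @ 3: {1,2,3,4,5,6,7,8,9,10}  [accepting]
'a' @ 4: {3,4,5,6,8,10}
end set {3,4,5,6,8,10} — state 1 not in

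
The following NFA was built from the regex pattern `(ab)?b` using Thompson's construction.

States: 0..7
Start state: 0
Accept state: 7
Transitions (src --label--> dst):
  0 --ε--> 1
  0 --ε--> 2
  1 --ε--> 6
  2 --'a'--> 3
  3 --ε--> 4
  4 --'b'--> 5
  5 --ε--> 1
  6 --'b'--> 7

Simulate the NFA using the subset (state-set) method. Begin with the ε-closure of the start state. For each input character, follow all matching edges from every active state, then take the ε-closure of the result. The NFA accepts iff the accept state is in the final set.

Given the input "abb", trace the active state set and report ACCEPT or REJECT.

start: ε-closure({0}) = {0,1,2,6}
'a' @ 1: {3,4}
'b' @ 2: {1,5,6}
'b' @ 3: {7}  [accepting]
after full input: {7}  (accept=7 in)

Answer: ACCEPT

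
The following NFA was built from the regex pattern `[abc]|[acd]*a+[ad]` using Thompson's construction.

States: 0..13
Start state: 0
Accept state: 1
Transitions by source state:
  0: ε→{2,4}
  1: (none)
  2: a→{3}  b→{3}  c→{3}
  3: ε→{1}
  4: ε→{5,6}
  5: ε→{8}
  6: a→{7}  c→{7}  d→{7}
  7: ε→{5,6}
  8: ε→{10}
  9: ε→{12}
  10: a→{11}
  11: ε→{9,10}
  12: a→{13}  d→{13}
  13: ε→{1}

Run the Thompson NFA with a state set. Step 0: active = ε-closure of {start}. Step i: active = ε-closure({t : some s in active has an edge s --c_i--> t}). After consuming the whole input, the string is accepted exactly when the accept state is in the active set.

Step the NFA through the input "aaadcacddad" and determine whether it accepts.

Answer: ACCEPT

Derivation:
initial (ε-close {0}): {0,2,4,5,6,8,10}
'a' @ 1: {1,3,5,6,7,8,9,10,11,12}  [accepting]
'a' @ 2: {1,5,6,7,8,9,10,11,12,13}  [accepting]
'a' @ 3: {1,5,6,7,8,9,10,11,12,13}  [accepting]
'd' @ 4: {1,5,6,7,8,10,13}  [accepting]
'c' @ 5: {5,6,7,8,10}
'a' @ 6: {5,6,7,8,9,10,11,12}
'c' @ 7: {5,6,7,8,10}
'd' @ 8: {5,6,7,8,10}
'd' @ 9: {5,6,7,8,10}
'a' @ 10: {5,6,7,8,9,10,11,12}
'd' @ 11: {1,5,6,7,8,10,13}  [accepting]
end set {1,5,6,7,8,10,13} — state 1 in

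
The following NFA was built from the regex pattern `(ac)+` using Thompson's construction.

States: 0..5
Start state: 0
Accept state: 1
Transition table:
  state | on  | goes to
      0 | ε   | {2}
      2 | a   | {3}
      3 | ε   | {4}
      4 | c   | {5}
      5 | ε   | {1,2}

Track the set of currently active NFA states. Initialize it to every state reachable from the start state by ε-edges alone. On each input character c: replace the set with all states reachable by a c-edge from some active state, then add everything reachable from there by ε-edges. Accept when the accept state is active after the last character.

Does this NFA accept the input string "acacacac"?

Answer: ACCEPT

Steps:
S₀ = ε-closure({0}) = {0,2}
'a' @ 1: {3,4}
'c' @ 2: {1,2,5}  (accept∈set)
'a' @ 3: {3,4}
'c' @ 4: {1,2,5}  (accept∈set)
'a' @ 5: {3,4}
'c' @ 6: {1,2,5}  (accept∈set)
'a' @ 7: {3,4}
'c' @ 8: {1,2,5}  (accept∈set)
end set {1,2,5} — state 1 in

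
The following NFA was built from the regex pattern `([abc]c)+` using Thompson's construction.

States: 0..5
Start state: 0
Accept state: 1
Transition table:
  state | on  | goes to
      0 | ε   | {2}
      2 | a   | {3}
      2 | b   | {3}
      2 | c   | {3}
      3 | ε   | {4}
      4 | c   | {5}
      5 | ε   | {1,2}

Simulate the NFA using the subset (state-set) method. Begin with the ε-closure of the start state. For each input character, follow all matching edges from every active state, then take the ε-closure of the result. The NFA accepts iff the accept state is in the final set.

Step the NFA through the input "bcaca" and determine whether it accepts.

Answer: REJECT

Steps:
S₀ = ε-closure({0}) = {0,2}
'b' @ 1: {3,4}
'c' @ 2: {1,2,5}  ✓accept
'a' @ 3: {3,4}
'c' @ 4: {1,2,5}  ✓accept
'a' @ 5: {3,4}
end set {3,4} — state 1 not in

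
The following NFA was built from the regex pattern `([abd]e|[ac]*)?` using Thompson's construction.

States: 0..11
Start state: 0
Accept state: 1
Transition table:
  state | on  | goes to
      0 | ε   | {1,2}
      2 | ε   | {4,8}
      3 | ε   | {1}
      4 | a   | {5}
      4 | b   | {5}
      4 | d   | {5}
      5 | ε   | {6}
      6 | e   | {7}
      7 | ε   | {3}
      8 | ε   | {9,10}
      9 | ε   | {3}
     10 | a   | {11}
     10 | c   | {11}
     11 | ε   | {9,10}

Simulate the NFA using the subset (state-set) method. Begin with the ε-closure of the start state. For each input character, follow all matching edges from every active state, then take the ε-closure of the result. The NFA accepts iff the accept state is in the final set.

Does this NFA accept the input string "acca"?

initial (ε-close {0}): {0,1,2,3,4,8,9,10}
'a' @ 1: {1,3,5,6,9,10,11}  [accepting]
'c' @ 2: {1,3,9,10,11}  [accepting]
'c' @ 3: {1,3,9,10,11}  [accepting]
'a' @ 4: {1,3,9,10,11}  [accepting]
end set {1,3,9,10,11} — state 1 in

Answer: ACCEPT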